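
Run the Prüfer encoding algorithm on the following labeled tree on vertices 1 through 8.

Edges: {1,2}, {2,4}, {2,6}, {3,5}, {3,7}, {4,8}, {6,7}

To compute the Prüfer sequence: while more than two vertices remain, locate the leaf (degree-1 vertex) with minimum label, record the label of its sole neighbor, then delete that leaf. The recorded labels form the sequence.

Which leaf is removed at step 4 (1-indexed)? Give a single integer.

Step 1: current leaves = {1,5,8}. Remove leaf 1 (neighbor: 2).
Step 2: current leaves = {5,8}. Remove leaf 5 (neighbor: 3).
Step 3: current leaves = {3,8}. Remove leaf 3 (neighbor: 7).
Step 4: current leaves = {7,8}. Remove leaf 7 (neighbor: 6).

Answer: 7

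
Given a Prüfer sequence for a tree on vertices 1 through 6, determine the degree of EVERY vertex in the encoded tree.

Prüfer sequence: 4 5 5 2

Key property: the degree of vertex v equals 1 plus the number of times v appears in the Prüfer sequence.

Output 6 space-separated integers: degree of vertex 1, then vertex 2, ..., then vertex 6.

p_1 = 4: count[4] becomes 1
p_2 = 5: count[5] becomes 1
p_3 = 5: count[5] becomes 2
p_4 = 2: count[2] becomes 1
Degrees (1 + count): deg[1]=1+0=1, deg[2]=1+1=2, deg[3]=1+0=1, deg[4]=1+1=2, deg[5]=1+2=3, deg[6]=1+0=1

Answer: 1 2 1 2 3 1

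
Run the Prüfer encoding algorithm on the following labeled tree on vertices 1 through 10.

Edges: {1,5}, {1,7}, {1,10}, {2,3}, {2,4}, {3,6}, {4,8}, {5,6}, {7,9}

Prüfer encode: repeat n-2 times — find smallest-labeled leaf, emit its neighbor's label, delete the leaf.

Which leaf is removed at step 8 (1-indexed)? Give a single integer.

Step 1: current leaves = {8,9,10}. Remove leaf 8 (neighbor: 4).
Step 2: current leaves = {4,9,10}. Remove leaf 4 (neighbor: 2).
Step 3: current leaves = {2,9,10}. Remove leaf 2 (neighbor: 3).
Step 4: current leaves = {3,9,10}. Remove leaf 3 (neighbor: 6).
Step 5: current leaves = {6,9,10}. Remove leaf 6 (neighbor: 5).
Step 6: current leaves = {5,9,10}. Remove leaf 5 (neighbor: 1).
Step 7: current leaves = {9,10}. Remove leaf 9 (neighbor: 7).
Step 8: current leaves = {7,10}. Remove leaf 7 (neighbor: 1).

Answer: 7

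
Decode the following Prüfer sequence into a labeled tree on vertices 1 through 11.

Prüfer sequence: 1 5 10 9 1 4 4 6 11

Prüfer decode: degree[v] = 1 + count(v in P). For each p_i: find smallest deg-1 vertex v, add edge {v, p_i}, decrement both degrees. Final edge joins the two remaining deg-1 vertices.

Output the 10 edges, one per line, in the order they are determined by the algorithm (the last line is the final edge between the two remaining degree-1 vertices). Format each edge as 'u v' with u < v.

Answer: 1 2
3 5
5 10
7 9
1 8
1 4
4 9
4 6
6 11
10 11

Derivation:
Initial degrees: {1:3, 2:1, 3:1, 4:3, 5:2, 6:2, 7:1, 8:1, 9:2, 10:2, 11:2}
Step 1: smallest deg-1 vertex = 2, p_1 = 1. Add edge {1,2}. Now deg[2]=0, deg[1]=2.
Step 2: smallest deg-1 vertex = 3, p_2 = 5. Add edge {3,5}. Now deg[3]=0, deg[5]=1.
Step 3: smallest deg-1 vertex = 5, p_3 = 10. Add edge {5,10}. Now deg[5]=0, deg[10]=1.
Step 4: smallest deg-1 vertex = 7, p_4 = 9. Add edge {7,9}. Now deg[7]=0, deg[9]=1.
Step 5: smallest deg-1 vertex = 8, p_5 = 1. Add edge {1,8}. Now deg[8]=0, deg[1]=1.
Step 6: smallest deg-1 vertex = 1, p_6 = 4. Add edge {1,4}. Now deg[1]=0, deg[4]=2.
Step 7: smallest deg-1 vertex = 9, p_7 = 4. Add edge {4,9}. Now deg[9]=0, deg[4]=1.
Step 8: smallest deg-1 vertex = 4, p_8 = 6. Add edge {4,6}. Now deg[4]=0, deg[6]=1.
Step 9: smallest deg-1 vertex = 6, p_9 = 11. Add edge {6,11}. Now deg[6]=0, deg[11]=1.
Final: two remaining deg-1 vertices are 10, 11. Add edge {10,11}.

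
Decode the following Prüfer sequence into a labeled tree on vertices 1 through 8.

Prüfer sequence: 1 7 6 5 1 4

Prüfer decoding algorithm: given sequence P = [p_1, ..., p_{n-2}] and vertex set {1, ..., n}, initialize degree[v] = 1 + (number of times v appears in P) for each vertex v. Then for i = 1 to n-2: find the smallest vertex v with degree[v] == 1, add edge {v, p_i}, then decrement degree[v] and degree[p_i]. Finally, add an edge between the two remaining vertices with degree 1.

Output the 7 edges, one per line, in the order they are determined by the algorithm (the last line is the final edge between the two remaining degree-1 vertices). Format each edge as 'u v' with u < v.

Answer: 1 2
3 7
6 7
5 6
1 5
1 4
4 8

Derivation:
Initial degrees: {1:3, 2:1, 3:1, 4:2, 5:2, 6:2, 7:2, 8:1}
Step 1: smallest deg-1 vertex = 2, p_1 = 1. Add edge {1,2}. Now deg[2]=0, deg[1]=2.
Step 2: smallest deg-1 vertex = 3, p_2 = 7. Add edge {3,7}. Now deg[3]=0, deg[7]=1.
Step 3: smallest deg-1 vertex = 7, p_3 = 6. Add edge {6,7}. Now deg[7]=0, deg[6]=1.
Step 4: smallest deg-1 vertex = 6, p_4 = 5. Add edge {5,6}. Now deg[6]=0, deg[5]=1.
Step 5: smallest deg-1 vertex = 5, p_5 = 1. Add edge {1,5}. Now deg[5]=0, deg[1]=1.
Step 6: smallest deg-1 vertex = 1, p_6 = 4. Add edge {1,4}. Now deg[1]=0, deg[4]=1.
Final: two remaining deg-1 vertices are 4, 8. Add edge {4,8}.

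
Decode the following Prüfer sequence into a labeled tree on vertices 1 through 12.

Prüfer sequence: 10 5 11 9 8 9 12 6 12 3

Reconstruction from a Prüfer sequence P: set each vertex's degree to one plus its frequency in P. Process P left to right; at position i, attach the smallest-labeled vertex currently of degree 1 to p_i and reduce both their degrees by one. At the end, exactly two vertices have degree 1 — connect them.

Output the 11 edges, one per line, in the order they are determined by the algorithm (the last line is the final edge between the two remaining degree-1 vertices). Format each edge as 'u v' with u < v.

Answer: 1 10
2 5
4 11
5 9
7 8
8 9
9 12
6 10
6 12
3 11
3 12

Derivation:
Initial degrees: {1:1, 2:1, 3:2, 4:1, 5:2, 6:2, 7:1, 8:2, 9:3, 10:2, 11:2, 12:3}
Step 1: smallest deg-1 vertex = 1, p_1 = 10. Add edge {1,10}. Now deg[1]=0, deg[10]=1.
Step 2: smallest deg-1 vertex = 2, p_2 = 5. Add edge {2,5}. Now deg[2]=0, deg[5]=1.
Step 3: smallest deg-1 vertex = 4, p_3 = 11. Add edge {4,11}. Now deg[4]=0, deg[11]=1.
Step 4: smallest deg-1 vertex = 5, p_4 = 9. Add edge {5,9}. Now deg[5]=0, deg[9]=2.
Step 5: smallest deg-1 vertex = 7, p_5 = 8. Add edge {7,8}. Now deg[7]=0, deg[8]=1.
Step 6: smallest deg-1 vertex = 8, p_6 = 9. Add edge {8,9}. Now deg[8]=0, deg[9]=1.
Step 7: smallest deg-1 vertex = 9, p_7 = 12. Add edge {9,12}. Now deg[9]=0, deg[12]=2.
Step 8: smallest deg-1 vertex = 10, p_8 = 6. Add edge {6,10}. Now deg[10]=0, deg[6]=1.
Step 9: smallest deg-1 vertex = 6, p_9 = 12. Add edge {6,12}. Now deg[6]=0, deg[12]=1.
Step 10: smallest deg-1 vertex = 11, p_10 = 3. Add edge {3,11}. Now deg[11]=0, deg[3]=1.
Final: two remaining deg-1 vertices are 3, 12. Add edge {3,12}.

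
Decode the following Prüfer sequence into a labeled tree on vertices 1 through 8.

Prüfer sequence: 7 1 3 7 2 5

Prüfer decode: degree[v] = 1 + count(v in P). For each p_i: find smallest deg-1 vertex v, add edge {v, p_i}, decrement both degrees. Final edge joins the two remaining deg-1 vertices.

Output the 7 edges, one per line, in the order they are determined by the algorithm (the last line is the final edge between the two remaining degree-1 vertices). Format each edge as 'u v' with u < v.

Answer: 4 7
1 6
1 3
3 7
2 7
2 5
5 8

Derivation:
Initial degrees: {1:2, 2:2, 3:2, 4:1, 5:2, 6:1, 7:3, 8:1}
Step 1: smallest deg-1 vertex = 4, p_1 = 7. Add edge {4,7}. Now deg[4]=0, deg[7]=2.
Step 2: smallest deg-1 vertex = 6, p_2 = 1. Add edge {1,6}. Now deg[6]=0, deg[1]=1.
Step 3: smallest deg-1 vertex = 1, p_3 = 3. Add edge {1,3}. Now deg[1]=0, deg[3]=1.
Step 4: smallest deg-1 vertex = 3, p_4 = 7. Add edge {3,7}. Now deg[3]=0, deg[7]=1.
Step 5: smallest deg-1 vertex = 7, p_5 = 2. Add edge {2,7}. Now deg[7]=0, deg[2]=1.
Step 6: smallest deg-1 vertex = 2, p_6 = 5. Add edge {2,5}. Now deg[2]=0, deg[5]=1.
Final: two remaining deg-1 vertices are 5, 8. Add edge {5,8}.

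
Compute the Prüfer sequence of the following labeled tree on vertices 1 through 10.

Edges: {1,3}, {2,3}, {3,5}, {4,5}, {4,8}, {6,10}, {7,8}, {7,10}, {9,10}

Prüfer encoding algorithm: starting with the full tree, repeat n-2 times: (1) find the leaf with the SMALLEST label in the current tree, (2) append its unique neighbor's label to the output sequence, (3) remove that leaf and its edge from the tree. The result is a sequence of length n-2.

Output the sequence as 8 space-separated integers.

Answer: 3 3 5 4 8 10 7 10

Derivation:
Step 1: leaves = {1,2,6,9}. Remove smallest leaf 1, emit neighbor 3.
Step 2: leaves = {2,6,9}. Remove smallest leaf 2, emit neighbor 3.
Step 3: leaves = {3,6,9}. Remove smallest leaf 3, emit neighbor 5.
Step 4: leaves = {5,6,9}. Remove smallest leaf 5, emit neighbor 4.
Step 5: leaves = {4,6,9}. Remove smallest leaf 4, emit neighbor 8.
Step 6: leaves = {6,8,9}. Remove smallest leaf 6, emit neighbor 10.
Step 7: leaves = {8,9}. Remove smallest leaf 8, emit neighbor 7.
Step 8: leaves = {7,9}. Remove smallest leaf 7, emit neighbor 10.
Done: 2 vertices remain (9, 10). Sequence = [3 3 5 4 8 10 7 10]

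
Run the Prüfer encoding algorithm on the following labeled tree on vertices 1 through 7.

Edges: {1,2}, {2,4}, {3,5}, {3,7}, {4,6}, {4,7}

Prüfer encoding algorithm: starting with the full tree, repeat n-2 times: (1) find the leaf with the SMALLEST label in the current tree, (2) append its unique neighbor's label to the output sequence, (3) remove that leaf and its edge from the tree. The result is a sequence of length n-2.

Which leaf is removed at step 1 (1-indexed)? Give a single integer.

Step 1: current leaves = {1,5,6}. Remove leaf 1 (neighbor: 2).

Answer: 1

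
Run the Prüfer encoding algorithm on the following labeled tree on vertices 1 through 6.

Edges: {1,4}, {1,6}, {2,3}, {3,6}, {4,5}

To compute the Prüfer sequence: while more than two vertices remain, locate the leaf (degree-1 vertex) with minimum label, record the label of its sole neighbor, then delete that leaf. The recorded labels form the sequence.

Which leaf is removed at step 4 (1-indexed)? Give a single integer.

Step 1: current leaves = {2,5}. Remove leaf 2 (neighbor: 3).
Step 2: current leaves = {3,5}. Remove leaf 3 (neighbor: 6).
Step 3: current leaves = {5,6}. Remove leaf 5 (neighbor: 4).
Step 4: current leaves = {4,6}. Remove leaf 4 (neighbor: 1).

Answer: 4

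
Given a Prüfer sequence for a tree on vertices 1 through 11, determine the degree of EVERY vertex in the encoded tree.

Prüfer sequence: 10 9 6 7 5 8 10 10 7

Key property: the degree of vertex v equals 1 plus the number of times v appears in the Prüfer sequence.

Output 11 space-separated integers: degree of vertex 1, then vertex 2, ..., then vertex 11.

p_1 = 10: count[10] becomes 1
p_2 = 9: count[9] becomes 1
p_3 = 6: count[6] becomes 1
p_4 = 7: count[7] becomes 1
p_5 = 5: count[5] becomes 1
p_6 = 8: count[8] becomes 1
p_7 = 10: count[10] becomes 2
p_8 = 10: count[10] becomes 3
p_9 = 7: count[7] becomes 2
Degrees (1 + count): deg[1]=1+0=1, deg[2]=1+0=1, deg[3]=1+0=1, deg[4]=1+0=1, deg[5]=1+1=2, deg[6]=1+1=2, deg[7]=1+2=3, deg[8]=1+1=2, deg[9]=1+1=2, deg[10]=1+3=4, deg[11]=1+0=1

Answer: 1 1 1 1 2 2 3 2 2 4 1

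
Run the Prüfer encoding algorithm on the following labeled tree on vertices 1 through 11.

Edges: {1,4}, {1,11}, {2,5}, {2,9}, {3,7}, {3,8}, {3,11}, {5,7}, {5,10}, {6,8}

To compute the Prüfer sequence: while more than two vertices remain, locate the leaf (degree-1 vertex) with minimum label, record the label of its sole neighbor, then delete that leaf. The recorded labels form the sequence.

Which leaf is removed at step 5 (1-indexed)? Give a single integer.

Step 1: current leaves = {4,6,9,10}. Remove leaf 4 (neighbor: 1).
Step 2: current leaves = {1,6,9,10}. Remove leaf 1 (neighbor: 11).
Step 3: current leaves = {6,9,10,11}. Remove leaf 6 (neighbor: 8).
Step 4: current leaves = {8,9,10,11}. Remove leaf 8 (neighbor: 3).
Step 5: current leaves = {9,10,11}. Remove leaf 9 (neighbor: 2).

Answer: 9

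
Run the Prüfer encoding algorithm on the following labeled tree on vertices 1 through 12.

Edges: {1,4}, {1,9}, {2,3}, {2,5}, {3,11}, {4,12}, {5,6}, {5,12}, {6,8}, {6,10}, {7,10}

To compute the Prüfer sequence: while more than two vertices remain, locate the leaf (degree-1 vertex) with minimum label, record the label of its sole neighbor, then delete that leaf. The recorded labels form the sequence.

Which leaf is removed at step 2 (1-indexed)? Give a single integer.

Step 1: current leaves = {7,8,9,11}. Remove leaf 7 (neighbor: 10).
Step 2: current leaves = {8,9,10,11}. Remove leaf 8 (neighbor: 6).

Answer: 8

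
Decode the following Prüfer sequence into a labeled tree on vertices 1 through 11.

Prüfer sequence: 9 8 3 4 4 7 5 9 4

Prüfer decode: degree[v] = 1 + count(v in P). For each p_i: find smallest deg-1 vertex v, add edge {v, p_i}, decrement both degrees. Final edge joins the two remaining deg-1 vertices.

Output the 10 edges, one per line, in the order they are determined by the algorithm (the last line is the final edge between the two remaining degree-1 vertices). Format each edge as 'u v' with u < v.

Answer: 1 9
2 8
3 6
3 4
4 8
7 10
5 7
5 9
4 9
4 11

Derivation:
Initial degrees: {1:1, 2:1, 3:2, 4:4, 5:2, 6:1, 7:2, 8:2, 9:3, 10:1, 11:1}
Step 1: smallest deg-1 vertex = 1, p_1 = 9. Add edge {1,9}. Now deg[1]=0, deg[9]=2.
Step 2: smallest deg-1 vertex = 2, p_2 = 8. Add edge {2,8}. Now deg[2]=0, deg[8]=1.
Step 3: smallest deg-1 vertex = 6, p_3 = 3. Add edge {3,6}. Now deg[6]=0, deg[3]=1.
Step 4: smallest deg-1 vertex = 3, p_4 = 4. Add edge {3,4}. Now deg[3]=0, deg[4]=3.
Step 5: smallest deg-1 vertex = 8, p_5 = 4. Add edge {4,8}. Now deg[8]=0, deg[4]=2.
Step 6: smallest deg-1 vertex = 10, p_6 = 7. Add edge {7,10}. Now deg[10]=0, deg[7]=1.
Step 7: smallest deg-1 vertex = 7, p_7 = 5. Add edge {5,7}. Now deg[7]=0, deg[5]=1.
Step 8: smallest deg-1 vertex = 5, p_8 = 9. Add edge {5,9}. Now deg[5]=0, deg[9]=1.
Step 9: smallest deg-1 vertex = 9, p_9 = 4. Add edge {4,9}. Now deg[9]=0, deg[4]=1.
Final: two remaining deg-1 vertices are 4, 11. Add edge {4,11}.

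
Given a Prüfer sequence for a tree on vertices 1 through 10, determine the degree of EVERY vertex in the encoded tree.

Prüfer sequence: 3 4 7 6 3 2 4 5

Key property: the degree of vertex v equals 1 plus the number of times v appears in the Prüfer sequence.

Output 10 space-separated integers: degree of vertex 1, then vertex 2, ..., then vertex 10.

Answer: 1 2 3 3 2 2 2 1 1 1

Derivation:
p_1 = 3: count[3] becomes 1
p_2 = 4: count[4] becomes 1
p_3 = 7: count[7] becomes 1
p_4 = 6: count[6] becomes 1
p_5 = 3: count[3] becomes 2
p_6 = 2: count[2] becomes 1
p_7 = 4: count[4] becomes 2
p_8 = 5: count[5] becomes 1
Degrees (1 + count): deg[1]=1+0=1, deg[2]=1+1=2, deg[3]=1+2=3, deg[4]=1+2=3, deg[5]=1+1=2, deg[6]=1+1=2, deg[7]=1+1=2, deg[8]=1+0=1, deg[9]=1+0=1, deg[10]=1+0=1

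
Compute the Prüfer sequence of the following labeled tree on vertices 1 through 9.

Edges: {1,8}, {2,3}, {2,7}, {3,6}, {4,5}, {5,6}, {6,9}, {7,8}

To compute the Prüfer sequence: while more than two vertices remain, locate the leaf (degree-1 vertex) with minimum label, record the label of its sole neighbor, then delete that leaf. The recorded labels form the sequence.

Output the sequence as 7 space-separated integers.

Answer: 8 5 6 7 2 3 6

Derivation:
Step 1: leaves = {1,4,9}. Remove smallest leaf 1, emit neighbor 8.
Step 2: leaves = {4,8,9}. Remove smallest leaf 4, emit neighbor 5.
Step 3: leaves = {5,8,9}. Remove smallest leaf 5, emit neighbor 6.
Step 4: leaves = {8,9}. Remove smallest leaf 8, emit neighbor 7.
Step 5: leaves = {7,9}. Remove smallest leaf 7, emit neighbor 2.
Step 6: leaves = {2,9}. Remove smallest leaf 2, emit neighbor 3.
Step 7: leaves = {3,9}. Remove smallest leaf 3, emit neighbor 6.
Done: 2 vertices remain (6, 9). Sequence = [8 5 6 7 2 3 6]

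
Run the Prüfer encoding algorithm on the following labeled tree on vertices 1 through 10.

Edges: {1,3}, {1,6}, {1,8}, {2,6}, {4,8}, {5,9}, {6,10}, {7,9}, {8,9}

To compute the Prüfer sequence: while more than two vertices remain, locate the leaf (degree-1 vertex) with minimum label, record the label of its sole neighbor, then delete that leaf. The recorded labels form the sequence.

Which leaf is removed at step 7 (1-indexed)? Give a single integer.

Step 1: current leaves = {2,3,4,5,7,10}. Remove leaf 2 (neighbor: 6).
Step 2: current leaves = {3,4,5,7,10}. Remove leaf 3 (neighbor: 1).
Step 3: current leaves = {4,5,7,10}. Remove leaf 4 (neighbor: 8).
Step 4: current leaves = {5,7,10}. Remove leaf 5 (neighbor: 9).
Step 5: current leaves = {7,10}. Remove leaf 7 (neighbor: 9).
Step 6: current leaves = {9,10}. Remove leaf 9 (neighbor: 8).
Step 7: current leaves = {8,10}. Remove leaf 8 (neighbor: 1).

Answer: 8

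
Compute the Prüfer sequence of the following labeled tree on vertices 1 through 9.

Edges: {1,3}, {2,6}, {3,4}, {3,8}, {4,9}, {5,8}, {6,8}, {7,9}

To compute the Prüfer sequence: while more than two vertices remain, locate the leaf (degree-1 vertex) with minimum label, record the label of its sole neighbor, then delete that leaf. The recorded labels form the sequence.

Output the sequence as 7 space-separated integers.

Step 1: leaves = {1,2,5,7}. Remove smallest leaf 1, emit neighbor 3.
Step 2: leaves = {2,5,7}. Remove smallest leaf 2, emit neighbor 6.
Step 3: leaves = {5,6,7}. Remove smallest leaf 5, emit neighbor 8.
Step 4: leaves = {6,7}. Remove smallest leaf 6, emit neighbor 8.
Step 5: leaves = {7,8}. Remove smallest leaf 7, emit neighbor 9.
Step 6: leaves = {8,9}. Remove smallest leaf 8, emit neighbor 3.
Step 7: leaves = {3,9}. Remove smallest leaf 3, emit neighbor 4.
Done: 2 vertices remain (4, 9). Sequence = [3 6 8 8 9 3 4]

Answer: 3 6 8 8 9 3 4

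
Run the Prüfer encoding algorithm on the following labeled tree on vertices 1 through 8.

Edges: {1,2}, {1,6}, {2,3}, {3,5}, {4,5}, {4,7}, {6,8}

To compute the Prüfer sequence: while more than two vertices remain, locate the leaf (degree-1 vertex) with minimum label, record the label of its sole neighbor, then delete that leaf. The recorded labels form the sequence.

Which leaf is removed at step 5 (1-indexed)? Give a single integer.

Answer: 2

Derivation:
Step 1: current leaves = {7,8}. Remove leaf 7 (neighbor: 4).
Step 2: current leaves = {4,8}. Remove leaf 4 (neighbor: 5).
Step 3: current leaves = {5,8}. Remove leaf 5 (neighbor: 3).
Step 4: current leaves = {3,8}. Remove leaf 3 (neighbor: 2).
Step 5: current leaves = {2,8}. Remove leaf 2 (neighbor: 1).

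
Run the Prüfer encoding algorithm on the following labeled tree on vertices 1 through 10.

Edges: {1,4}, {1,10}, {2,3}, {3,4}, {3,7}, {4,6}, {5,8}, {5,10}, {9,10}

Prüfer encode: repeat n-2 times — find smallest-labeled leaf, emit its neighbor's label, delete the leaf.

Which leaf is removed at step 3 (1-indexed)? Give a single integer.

Step 1: current leaves = {2,6,7,8,9}. Remove leaf 2 (neighbor: 3).
Step 2: current leaves = {6,7,8,9}. Remove leaf 6 (neighbor: 4).
Step 3: current leaves = {7,8,9}. Remove leaf 7 (neighbor: 3).

Answer: 7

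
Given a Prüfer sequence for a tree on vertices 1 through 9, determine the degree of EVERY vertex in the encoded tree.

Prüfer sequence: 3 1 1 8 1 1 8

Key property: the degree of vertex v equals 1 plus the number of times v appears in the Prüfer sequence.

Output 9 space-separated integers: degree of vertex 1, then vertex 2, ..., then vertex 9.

Answer: 5 1 2 1 1 1 1 3 1

Derivation:
p_1 = 3: count[3] becomes 1
p_2 = 1: count[1] becomes 1
p_3 = 1: count[1] becomes 2
p_4 = 8: count[8] becomes 1
p_5 = 1: count[1] becomes 3
p_6 = 1: count[1] becomes 4
p_7 = 8: count[8] becomes 2
Degrees (1 + count): deg[1]=1+4=5, deg[2]=1+0=1, deg[3]=1+1=2, deg[4]=1+0=1, deg[5]=1+0=1, deg[6]=1+0=1, deg[7]=1+0=1, deg[8]=1+2=3, deg[9]=1+0=1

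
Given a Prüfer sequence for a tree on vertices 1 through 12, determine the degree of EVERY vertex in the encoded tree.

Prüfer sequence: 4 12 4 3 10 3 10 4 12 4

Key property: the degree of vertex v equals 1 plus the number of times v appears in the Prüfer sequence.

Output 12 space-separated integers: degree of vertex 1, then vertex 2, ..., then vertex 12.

p_1 = 4: count[4] becomes 1
p_2 = 12: count[12] becomes 1
p_3 = 4: count[4] becomes 2
p_4 = 3: count[3] becomes 1
p_5 = 10: count[10] becomes 1
p_6 = 3: count[3] becomes 2
p_7 = 10: count[10] becomes 2
p_8 = 4: count[4] becomes 3
p_9 = 12: count[12] becomes 2
p_10 = 4: count[4] becomes 4
Degrees (1 + count): deg[1]=1+0=1, deg[2]=1+0=1, deg[3]=1+2=3, deg[4]=1+4=5, deg[5]=1+0=1, deg[6]=1+0=1, deg[7]=1+0=1, deg[8]=1+0=1, deg[9]=1+0=1, deg[10]=1+2=3, deg[11]=1+0=1, deg[12]=1+2=3

Answer: 1 1 3 5 1 1 1 1 1 3 1 3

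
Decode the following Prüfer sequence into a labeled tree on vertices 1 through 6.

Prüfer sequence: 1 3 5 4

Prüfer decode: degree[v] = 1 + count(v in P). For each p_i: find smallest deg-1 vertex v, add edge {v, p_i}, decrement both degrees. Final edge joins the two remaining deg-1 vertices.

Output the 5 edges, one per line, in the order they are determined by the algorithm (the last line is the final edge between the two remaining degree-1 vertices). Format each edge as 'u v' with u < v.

Initial degrees: {1:2, 2:1, 3:2, 4:2, 5:2, 6:1}
Step 1: smallest deg-1 vertex = 2, p_1 = 1. Add edge {1,2}. Now deg[2]=0, deg[1]=1.
Step 2: smallest deg-1 vertex = 1, p_2 = 3. Add edge {1,3}. Now deg[1]=0, deg[3]=1.
Step 3: smallest deg-1 vertex = 3, p_3 = 5. Add edge {3,5}. Now deg[3]=0, deg[5]=1.
Step 4: smallest deg-1 vertex = 5, p_4 = 4. Add edge {4,5}. Now deg[5]=0, deg[4]=1.
Final: two remaining deg-1 vertices are 4, 6. Add edge {4,6}.

Answer: 1 2
1 3
3 5
4 5
4 6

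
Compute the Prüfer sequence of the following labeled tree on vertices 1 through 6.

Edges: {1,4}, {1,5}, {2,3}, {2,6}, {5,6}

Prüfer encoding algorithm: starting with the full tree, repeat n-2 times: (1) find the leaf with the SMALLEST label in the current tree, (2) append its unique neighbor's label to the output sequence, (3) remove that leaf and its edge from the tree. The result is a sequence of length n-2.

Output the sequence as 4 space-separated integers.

Answer: 2 6 1 5

Derivation:
Step 1: leaves = {3,4}. Remove smallest leaf 3, emit neighbor 2.
Step 2: leaves = {2,4}. Remove smallest leaf 2, emit neighbor 6.
Step 3: leaves = {4,6}. Remove smallest leaf 4, emit neighbor 1.
Step 4: leaves = {1,6}. Remove smallest leaf 1, emit neighbor 5.
Done: 2 vertices remain (5, 6). Sequence = [2 6 1 5]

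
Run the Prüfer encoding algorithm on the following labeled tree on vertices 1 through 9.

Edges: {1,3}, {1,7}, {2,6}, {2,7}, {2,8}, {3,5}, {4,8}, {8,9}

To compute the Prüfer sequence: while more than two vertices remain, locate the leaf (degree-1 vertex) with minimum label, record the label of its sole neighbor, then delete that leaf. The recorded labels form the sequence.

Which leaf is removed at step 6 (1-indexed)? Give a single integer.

Step 1: current leaves = {4,5,6,9}. Remove leaf 4 (neighbor: 8).
Step 2: current leaves = {5,6,9}. Remove leaf 5 (neighbor: 3).
Step 3: current leaves = {3,6,9}. Remove leaf 3 (neighbor: 1).
Step 4: current leaves = {1,6,9}. Remove leaf 1 (neighbor: 7).
Step 5: current leaves = {6,7,9}. Remove leaf 6 (neighbor: 2).
Step 6: current leaves = {7,9}. Remove leaf 7 (neighbor: 2).

Answer: 7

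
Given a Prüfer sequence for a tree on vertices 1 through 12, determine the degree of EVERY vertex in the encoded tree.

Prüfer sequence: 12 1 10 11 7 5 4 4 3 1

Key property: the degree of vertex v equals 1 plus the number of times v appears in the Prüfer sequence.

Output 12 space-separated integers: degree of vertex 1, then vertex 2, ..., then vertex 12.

p_1 = 12: count[12] becomes 1
p_2 = 1: count[1] becomes 1
p_3 = 10: count[10] becomes 1
p_4 = 11: count[11] becomes 1
p_5 = 7: count[7] becomes 1
p_6 = 5: count[5] becomes 1
p_7 = 4: count[4] becomes 1
p_8 = 4: count[4] becomes 2
p_9 = 3: count[3] becomes 1
p_10 = 1: count[1] becomes 2
Degrees (1 + count): deg[1]=1+2=3, deg[2]=1+0=1, deg[3]=1+1=2, deg[4]=1+2=3, deg[5]=1+1=2, deg[6]=1+0=1, deg[7]=1+1=2, deg[8]=1+0=1, deg[9]=1+0=1, deg[10]=1+1=2, deg[11]=1+1=2, deg[12]=1+1=2

Answer: 3 1 2 3 2 1 2 1 1 2 2 2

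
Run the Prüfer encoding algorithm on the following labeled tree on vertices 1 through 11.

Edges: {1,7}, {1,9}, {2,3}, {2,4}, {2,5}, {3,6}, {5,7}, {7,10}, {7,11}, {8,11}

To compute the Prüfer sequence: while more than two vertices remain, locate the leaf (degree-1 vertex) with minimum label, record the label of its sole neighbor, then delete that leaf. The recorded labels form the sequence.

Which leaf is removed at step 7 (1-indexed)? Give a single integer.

Step 1: current leaves = {4,6,8,9,10}. Remove leaf 4 (neighbor: 2).
Step 2: current leaves = {6,8,9,10}. Remove leaf 6 (neighbor: 3).
Step 3: current leaves = {3,8,9,10}. Remove leaf 3 (neighbor: 2).
Step 4: current leaves = {2,8,9,10}. Remove leaf 2 (neighbor: 5).
Step 5: current leaves = {5,8,9,10}. Remove leaf 5 (neighbor: 7).
Step 6: current leaves = {8,9,10}. Remove leaf 8 (neighbor: 11).
Step 7: current leaves = {9,10,11}. Remove leaf 9 (neighbor: 1).

Answer: 9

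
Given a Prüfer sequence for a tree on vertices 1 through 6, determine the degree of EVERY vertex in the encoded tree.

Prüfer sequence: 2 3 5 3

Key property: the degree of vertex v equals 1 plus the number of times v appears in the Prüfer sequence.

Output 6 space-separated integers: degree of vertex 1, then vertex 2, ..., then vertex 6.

p_1 = 2: count[2] becomes 1
p_2 = 3: count[3] becomes 1
p_3 = 5: count[5] becomes 1
p_4 = 3: count[3] becomes 2
Degrees (1 + count): deg[1]=1+0=1, deg[2]=1+1=2, deg[3]=1+2=3, deg[4]=1+0=1, deg[5]=1+1=2, deg[6]=1+0=1

Answer: 1 2 3 1 2 1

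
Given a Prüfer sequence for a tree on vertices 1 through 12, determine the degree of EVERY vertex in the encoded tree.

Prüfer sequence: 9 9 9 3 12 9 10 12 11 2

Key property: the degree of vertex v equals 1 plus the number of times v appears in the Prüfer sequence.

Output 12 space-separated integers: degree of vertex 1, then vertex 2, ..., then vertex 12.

p_1 = 9: count[9] becomes 1
p_2 = 9: count[9] becomes 2
p_3 = 9: count[9] becomes 3
p_4 = 3: count[3] becomes 1
p_5 = 12: count[12] becomes 1
p_6 = 9: count[9] becomes 4
p_7 = 10: count[10] becomes 1
p_8 = 12: count[12] becomes 2
p_9 = 11: count[11] becomes 1
p_10 = 2: count[2] becomes 1
Degrees (1 + count): deg[1]=1+0=1, deg[2]=1+1=2, deg[3]=1+1=2, deg[4]=1+0=1, deg[5]=1+0=1, deg[6]=1+0=1, deg[7]=1+0=1, deg[8]=1+0=1, deg[9]=1+4=5, deg[10]=1+1=2, deg[11]=1+1=2, deg[12]=1+2=3

Answer: 1 2 2 1 1 1 1 1 5 2 2 3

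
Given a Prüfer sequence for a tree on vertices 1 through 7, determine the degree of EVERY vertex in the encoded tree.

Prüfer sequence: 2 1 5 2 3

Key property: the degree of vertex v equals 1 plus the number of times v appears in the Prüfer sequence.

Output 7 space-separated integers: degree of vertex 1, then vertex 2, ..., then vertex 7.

p_1 = 2: count[2] becomes 1
p_2 = 1: count[1] becomes 1
p_3 = 5: count[5] becomes 1
p_4 = 2: count[2] becomes 2
p_5 = 3: count[3] becomes 1
Degrees (1 + count): deg[1]=1+1=2, deg[2]=1+2=3, deg[3]=1+1=2, deg[4]=1+0=1, deg[5]=1+1=2, deg[6]=1+0=1, deg[7]=1+0=1

Answer: 2 3 2 1 2 1 1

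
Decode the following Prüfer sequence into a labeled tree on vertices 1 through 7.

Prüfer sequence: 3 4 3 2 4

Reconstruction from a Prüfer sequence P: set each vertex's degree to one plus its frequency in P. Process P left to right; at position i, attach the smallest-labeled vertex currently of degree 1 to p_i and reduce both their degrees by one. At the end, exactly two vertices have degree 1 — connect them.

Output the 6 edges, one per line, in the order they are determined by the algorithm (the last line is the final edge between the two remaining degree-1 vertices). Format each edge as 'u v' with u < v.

Answer: 1 3
4 5
3 6
2 3
2 4
4 7

Derivation:
Initial degrees: {1:1, 2:2, 3:3, 4:3, 5:1, 6:1, 7:1}
Step 1: smallest deg-1 vertex = 1, p_1 = 3. Add edge {1,3}. Now deg[1]=0, deg[3]=2.
Step 2: smallest deg-1 vertex = 5, p_2 = 4. Add edge {4,5}. Now deg[5]=0, deg[4]=2.
Step 3: smallest deg-1 vertex = 6, p_3 = 3. Add edge {3,6}. Now deg[6]=0, deg[3]=1.
Step 4: smallest deg-1 vertex = 3, p_4 = 2. Add edge {2,3}. Now deg[3]=0, deg[2]=1.
Step 5: smallest deg-1 vertex = 2, p_5 = 4. Add edge {2,4}. Now deg[2]=0, deg[4]=1.
Final: two remaining deg-1 vertices are 4, 7. Add edge {4,7}.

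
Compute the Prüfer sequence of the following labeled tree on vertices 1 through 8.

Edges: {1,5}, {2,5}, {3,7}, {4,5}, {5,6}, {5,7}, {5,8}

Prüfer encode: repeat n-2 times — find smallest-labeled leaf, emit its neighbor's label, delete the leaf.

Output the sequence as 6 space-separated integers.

Step 1: leaves = {1,2,3,4,6,8}. Remove smallest leaf 1, emit neighbor 5.
Step 2: leaves = {2,3,4,6,8}. Remove smallest leaf 2, emit neighbor 5.
Step 3: leaves = {3,4,6,8}. Remove smallest leaf 3, emit neighbor 7.
Step 4: leaves = {4,6,7,8}. Remove smallest leaf 4, emit neighbor 5.
Step 5: leaves = {6,7,8}. Remove smallest leaf 6, emit neighbor 5.
Step 6: leaves = {7,8}. Remove smallest leaf 7, emit neighbor 5.
Done: 2 vertices remain (5, 8). Sequence = [5 5 7 5 5 5]

Answer: 5 5 7 5 5 5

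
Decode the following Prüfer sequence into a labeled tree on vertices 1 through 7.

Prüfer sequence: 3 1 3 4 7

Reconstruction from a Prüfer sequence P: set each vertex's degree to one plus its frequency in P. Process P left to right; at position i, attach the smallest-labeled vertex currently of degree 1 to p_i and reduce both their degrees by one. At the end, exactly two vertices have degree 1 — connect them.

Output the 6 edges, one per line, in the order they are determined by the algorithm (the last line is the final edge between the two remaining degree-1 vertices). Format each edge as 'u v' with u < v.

Answer: 2 3
1 5
1 3
3 4
4 7
6 7

Derivation:
Initial degrees: {1:2, 2:1, 3:3, 4:2, 5:1, 6:1, 7:2}
Step 1: smallest deg-1 vertex = 2, p_1 = 3. Add edge {2,3}. Now deg[2]=0, deg[3]=2.
Step 2: smallest deg-1 vertex = 5, p_2 = 1. Add edge {1,5}. Now deg[5]=0, deg[1]=1.
Step 3: smallest deg-1 vertex = 1, p_3 = 3. Add edge {1,3}. Now deg[1]=0, deg[3]=1.
Step 4: smallest deg-1 vertex = 3, p_4 = 4. Add edge {3,4}. Now deg[3]=0, deg[4]=1.
Step 5: smallest deg-1 vertex = 4, p_5 = 7. Add edge {4,7}. Now deg[4]=0, deg[7]=1.
Final: two remaining deg-1 vertices are 6, 7. Add edge {6,7}.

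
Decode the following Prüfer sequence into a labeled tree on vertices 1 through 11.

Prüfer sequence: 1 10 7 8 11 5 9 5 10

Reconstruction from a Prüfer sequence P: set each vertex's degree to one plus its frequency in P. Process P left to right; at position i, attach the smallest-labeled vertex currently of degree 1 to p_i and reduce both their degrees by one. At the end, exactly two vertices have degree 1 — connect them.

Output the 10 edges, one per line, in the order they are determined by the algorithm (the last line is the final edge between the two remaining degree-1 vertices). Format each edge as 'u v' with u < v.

Initial degrees: {1:2, 2:1, 3:1, 4:1, 5:3, 6:1, 7:2, 8:2, 9:2, 10:3, 11:2}
Step 1: smallest deg-1 vertex = 2, p_1 = 1. Add edge {1,2}. Now deg[2]=0, deg[1]=1.
Step 2: smallest deg-1 vertex = 1, p_2 = 10. Add edge {1,10}. Now deg[1]=0, deg[10]=2.
Step 3: smallest deg-1 vertex = 3, p_3 = 7. Add edge {3,7}. Now deg[3]=0, deg[7]=1.
Step 4: smallest deg-1 vertex = 4, p_4 = 8. Add edge {4,8}. Now deg[4]=0, deg[8]=1.
Step 5: smallest deg-1 vertex = 6, p_5 = 11. Add edge {6,11}. Now deg[6]=0, deg[11]=1.
Step 6: smallest deg-1 vertex = 7, p_6 = 5. Add edge {5,7}. Now deg[7]=0, deg[5]=2.
Step 7: smallest deg-1 vertex = 8, p_7 = 9. Add edge {8,9}. Now deg[8]=0, deg[9]=1.
Step 8: smallest deg-1 vertex = 9, p_8 = 5. Add edge {5,9}. Now deg[9]=0, deg[5]=1.
Step 9: smallest deg-1 vertex = 5, p_9 = 10. Add edge {5,10}. Now deg[5]=0, deg[10]=1.
Final: two remaining deg-1 vertices are 10, 11. Add edge {10,11}.

Answer: 1 2
1 10
3 7
4 8
6 11
5 7
8 9
5 9
5 10
10 11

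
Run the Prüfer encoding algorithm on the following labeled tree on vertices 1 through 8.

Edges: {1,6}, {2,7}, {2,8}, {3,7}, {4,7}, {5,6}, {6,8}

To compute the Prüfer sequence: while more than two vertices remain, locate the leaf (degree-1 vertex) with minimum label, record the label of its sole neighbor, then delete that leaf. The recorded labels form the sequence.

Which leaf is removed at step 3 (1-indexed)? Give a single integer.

Answer: 4

Derivation:
Step 1: current leaves = {1,3,4,5}. Remove leaf 1 (neighbor: 6).
Step 2: current leaves = {3,4,5}. Remove leaf 3 (neighbor: 7).
Step 3: current leaves = {4,5}. Remove leaf 4 (neighbor: 7).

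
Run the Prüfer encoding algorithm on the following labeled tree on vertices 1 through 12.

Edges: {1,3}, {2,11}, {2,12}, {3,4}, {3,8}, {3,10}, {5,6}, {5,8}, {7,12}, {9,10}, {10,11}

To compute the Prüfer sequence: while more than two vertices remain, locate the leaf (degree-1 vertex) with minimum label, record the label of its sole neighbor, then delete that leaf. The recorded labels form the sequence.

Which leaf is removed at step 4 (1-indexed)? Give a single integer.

Answer: 5

Derivation:
Step 1: current leaves = {1,4,6,7,9}. Remove leaf 1 (neighbor: 3).
Step 2: current leaves = {4,6,7,9}. Remove leaf 4 (neighbor: 3).
Step 3: current leaves = {6,7,9}. Remove leaf 6 (neighbor: 5).
Step 4: current leaves = {5,7,9}. Remove leaf 5 (neighbor: 8).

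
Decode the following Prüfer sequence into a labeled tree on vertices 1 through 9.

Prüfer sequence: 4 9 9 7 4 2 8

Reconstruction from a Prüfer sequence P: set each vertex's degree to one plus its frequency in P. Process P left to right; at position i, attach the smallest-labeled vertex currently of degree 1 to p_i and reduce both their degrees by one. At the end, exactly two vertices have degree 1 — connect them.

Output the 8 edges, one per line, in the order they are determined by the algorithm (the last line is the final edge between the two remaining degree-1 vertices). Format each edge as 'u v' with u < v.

Answer: 1 4
3 9
5 9
6 7
4 7
2 4
2 8
8 9

Derivation:
Initial degrees: {1:1, 2:2, 3:1, 4:3, 5:1, 6:1, 7:2, 8:2, 9:3}
Step 1: smallest deg-1 vertex = 1, p_1 = 4. Add edge {1,4}. Now deg[1]=0, deg[4]=2.
Step 2: smallest deg-1 vertex = 3, p_2 = 9. Add edge {3,9}. Now deg[3]=0, deg[9]=2.
Step 3: smallest deg-1 vertex = 5, p_3 = 9. Add edge {5,9}. Now deg[5]=0, deg[9]=1.
Step 4: smallest deg-1 vertex = 6, p_4 = 7. Add edge {6,7}. Now deg[6]=0, deg[7]=1.
Step 5: smallest deg-1 vertex = 7, p_5 = 4. Add edge {4,7}. Now deg[7]=0, deg[4]=1.
Step 6: smallest deg-1 vertex = 4, p_6 = 2. Add edge {2,4}. Now deg[4]=0, deg[2]=1.
Step 7: smallest deg-1 vertex = 2, p_7 = 8. Add edge {2,8}. Now deg[2]=0, deg[8]=1.
Final: two remaining deg-1 vertices are 8, 9. Add edge {8,9}.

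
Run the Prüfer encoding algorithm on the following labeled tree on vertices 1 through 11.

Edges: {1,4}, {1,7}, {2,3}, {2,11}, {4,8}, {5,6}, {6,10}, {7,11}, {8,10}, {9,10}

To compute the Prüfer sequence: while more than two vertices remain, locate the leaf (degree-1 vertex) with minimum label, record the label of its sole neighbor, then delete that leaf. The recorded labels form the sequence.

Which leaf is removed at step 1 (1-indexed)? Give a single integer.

Step 1: current leaves = {3,5,9}. Remove leaf 3 (neighbor: 2).

Answer: 3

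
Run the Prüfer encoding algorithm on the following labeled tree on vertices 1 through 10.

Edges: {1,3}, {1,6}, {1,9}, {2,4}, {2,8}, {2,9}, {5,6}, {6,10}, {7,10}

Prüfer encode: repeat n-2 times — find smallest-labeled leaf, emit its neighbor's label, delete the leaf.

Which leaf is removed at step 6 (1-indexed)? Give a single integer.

Step 1: current leaves = {3,4,5,7,8}. Remove leaf 3 (neighbor: 1).
Step 2: current leaves = {4,5,7,8}. Remove leaf 4 (neighbor: 2).
Step 3: current leaves = {5,7,8}. Remove leaf 5 (neighbor: 6).
Step 4: current leaves = {7,8}. Remove leaf 7 (neighbor: 10).
Step 5: current leaves = {8,10}. Remove leaf 8 (neighbor: 2).
Step 6: current leaves = {2,10}. Remove leaf 2 (neighbor: 9).

Answer: 2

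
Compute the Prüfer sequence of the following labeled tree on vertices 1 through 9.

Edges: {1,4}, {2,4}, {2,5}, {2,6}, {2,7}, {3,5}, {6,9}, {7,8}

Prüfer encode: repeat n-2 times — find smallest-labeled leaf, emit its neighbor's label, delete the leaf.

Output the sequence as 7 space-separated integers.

Step 1: leaves = {1,3,8,9}. Remove smallest leaf 1, emit neighbor 4.
Step 2: leaves = {3,4,8,9}. Remove smallest leaf 3, emit neighbor 5.
Step 3: leaves = {4,5,8,9}. Remove smallest leaf 4, emit neighbor 2.
Step 4: leaves = {5,8,9}. Remove smallest leaf 5, emit neighbor 2.
Step 5: leaves = {8,9}. Remove smallest leaf 8, emit neighbor 7.
Step 6: leaves = {7,9}. Remove smallest leaf 7, emit neighbor 2.
Step 7: leaves = {2,9}. Remove smallest leaf 2, emit neighbor 6.
Done: 2 vertices remain (6, 9). Sequence = [4 5 2 2 7 2 6]

Answer: 4 5 2 2 7 2 6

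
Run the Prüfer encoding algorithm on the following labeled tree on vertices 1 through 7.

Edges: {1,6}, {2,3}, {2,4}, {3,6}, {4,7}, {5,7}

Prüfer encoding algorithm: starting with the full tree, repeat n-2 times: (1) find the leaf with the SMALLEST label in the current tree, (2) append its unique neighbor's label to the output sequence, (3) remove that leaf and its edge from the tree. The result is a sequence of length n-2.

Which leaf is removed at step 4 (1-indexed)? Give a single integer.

Answer: 3

Derivation:
Step 1: current leaves = {1,5}. Remove leaf 1 (neighbor: 6).
Step 2: current leaves = {5,6}. Remove leaf 5 (neighbor: 7).
Step 3: current leaves = {6,7}. Remove leaf 6 (neighbor: 3).
Step 4: current leaves = {3,7}. Remove leaf 3 (neighbor: 2).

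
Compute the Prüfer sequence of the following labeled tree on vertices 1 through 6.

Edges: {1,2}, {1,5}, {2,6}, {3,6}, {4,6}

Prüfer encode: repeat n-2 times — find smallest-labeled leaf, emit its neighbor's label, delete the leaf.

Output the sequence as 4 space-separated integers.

Answer: 6 6 1 2

Derivation:
Step 1: leaves = {3,4,5}. Remove smallest leaf 3, emit neighbor 6.
Step 2: leaves = {4,5}. Remove smallest leaf 4, emit neighbor 6.
Step 3: leaves = {5,6}. Remove smallest leaf 5, emit neighbor 1.
Step 4: leaves = {1,6}. Remove smallest leaf 1, emit neighbor 2.
Done: 2 vertices remain (2, 6). Sequence = [6 6 1 2]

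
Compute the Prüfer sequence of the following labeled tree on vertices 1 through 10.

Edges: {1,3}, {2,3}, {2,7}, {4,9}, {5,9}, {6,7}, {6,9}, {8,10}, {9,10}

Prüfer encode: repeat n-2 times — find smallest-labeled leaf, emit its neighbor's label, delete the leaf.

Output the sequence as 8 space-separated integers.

Answer: 3 2 7 9 9 6 9 10

Derivation:
Step 1: leaves = {1,4,5,8}. Remove smallest leaf 1, emit neighbor 3.
Step 2: leaves = {3,4,5,8}. Remove smallest leaf 3, emit neighbor 2.
Step 3: leaves = {2,4,5,8}. Remove smallest leaf 2, emit neighbor 7.
Step 4: leaves = {4,5,7,8}. Remove smallest leaf 4, emit neighbor 9.
Step 5: leaves = {5,7,8}. Remove smallest leaf 5, emit neighbor 9.
Step 6: leaves = {7,8}. Remove smallest leaf 7, emit neighbor 6.
Step 7: leaves = {6,8}. Remove smallest leaf 6, emit neighbor 9.
Step 8: leaves = {8,9}. Remove smallest leaf 8, emit neighbor 10.
Done: 2 vertices remain (9, 10). Sequence = [3 2 7 9 9 6 9 10]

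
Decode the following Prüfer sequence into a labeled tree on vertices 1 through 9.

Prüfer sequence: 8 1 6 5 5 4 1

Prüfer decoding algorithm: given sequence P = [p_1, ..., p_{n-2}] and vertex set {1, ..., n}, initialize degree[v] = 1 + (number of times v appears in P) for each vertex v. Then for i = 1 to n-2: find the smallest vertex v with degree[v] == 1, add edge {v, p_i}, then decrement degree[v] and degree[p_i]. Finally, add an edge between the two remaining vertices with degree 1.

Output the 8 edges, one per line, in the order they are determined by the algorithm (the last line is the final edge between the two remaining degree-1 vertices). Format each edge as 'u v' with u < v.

Answer: 2 8
1 3
6 7
5 6
5 8
4 5
1 4
1 9

Derivation:
Initial degrees: {1:3, 2:1, 3:1, 4:2, 5:3, 6:2, 7:1, 8:2, 9:1}
Step 1: smallest deg-1 vertex = 2, p_1 = 8. Add edge {2,8}. Now deg[2]=0, deg[8]=1.
Step 2: smallest deg-1 vertex = 3, p_2 = 1. Add edge {1,3}. Now deg[3]=0, deg[1]=2.
Step 3: smallest deg-1 vertex = 7, p_3 = 6. Add edge {6,7}. Now deg[7]=0, deg[6]=1.
Step 4: smallest deg-1 vertex = 6, p_4 = 5. Add edge {5,6}. Now deg[6]=0, deg[5]=2.
Step 5: smallest deg-1 vertex = 8, p_5 = 5. Add edge {5,8}. Now deg[8]=0, deg[5]=1.
Step 6: smallest deg-1 vertex = 5, p_6 = 4. Add edge {4,5}. Now deg[5]=0, deg[4]=1.
Step 7: smallest deg-1 vertex = 4, p_7 = 1. Add edge {1,4}. Now deg[4]=0, deg[1]=1.
Final: two remaining deg-1 vertices are 1, 9. Add edge {1,9}.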